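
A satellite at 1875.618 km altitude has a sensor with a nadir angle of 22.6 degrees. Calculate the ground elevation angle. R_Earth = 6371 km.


r = R_E + alt = 8246.6180 km
Law of sines in the satellite / Earth-center / ground-point triangle:
  sin(nadir)/R_E = sin(90 + el)/r  =>  cos(el) = (r/R_E)*sin(nadir)
cos(el) = (8246.6180 / 6371.0000) * sin(22.6 deg) = 0.4974316
el = arccos(0.4974316) = 60.1698 deg
(Earth-central angle = 90 - nadir - el = 7.2302 deg)

60.1698 degrees


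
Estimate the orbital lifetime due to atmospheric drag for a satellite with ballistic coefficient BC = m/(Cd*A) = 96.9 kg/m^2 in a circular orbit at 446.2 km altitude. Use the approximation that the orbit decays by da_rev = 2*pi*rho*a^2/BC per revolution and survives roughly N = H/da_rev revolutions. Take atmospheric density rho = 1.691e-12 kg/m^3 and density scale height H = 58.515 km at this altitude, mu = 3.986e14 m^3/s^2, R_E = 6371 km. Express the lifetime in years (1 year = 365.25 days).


a = R_E + alt = 6817.2000 km = 6.8172e+06 m
da_rev = 2*pi*rho*a^2/BC = 2*pi*1.691e-12*(6.8172e+06)^2/96.9 = 5.095793 m per revolution
N = H/da_rev = 58515.0000 m / 5.095793 m = 11483.0020 revolutions
P = 2*pi*sqrt(a^3/mu) = 5601.7055 s
lifetime = N*P = 11483.0020 * 5601.7055 = 6.4324396e+07 s = 744.4953 days
years = 744.4953 / 365.25 = 2.0383 years

2.0383 years


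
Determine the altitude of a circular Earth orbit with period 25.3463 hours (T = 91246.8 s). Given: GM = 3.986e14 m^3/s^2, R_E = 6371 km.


T = 91246.8 s
r = (mu*T^2/(4*pi^2))^(1/3) = (3.986e14 * 91246.8^2 / (4*pi^2))^(1/3)
r = 4.3806405e+07 m = 43806.4050 km
alt = r - R_E = 43806.4050 - 6371 = 37435.4050 km

37435.4050 km


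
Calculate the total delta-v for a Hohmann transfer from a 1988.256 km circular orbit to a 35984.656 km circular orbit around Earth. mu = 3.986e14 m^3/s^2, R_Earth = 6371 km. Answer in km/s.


r1 = 8359.2560 km = 8.359256e+06 m
r2 = 42355.6560 km = 4.2355656e+07 m
dv1 = sqrt(mu/r1)*(sqrt(2*r2/(r1+r2)) - 1) = 2019.2419 m/s
dv2 = sqrt(mu/r2)*(1 - sqrt(2*r1/(r1+r2))) = 1306.3575 m/s
total dv = |dv1| + |dv2| = 2019.2419 + 1306.3575 = 3325.5994 m/s = 3.3256 km/s

3.3256 km/s


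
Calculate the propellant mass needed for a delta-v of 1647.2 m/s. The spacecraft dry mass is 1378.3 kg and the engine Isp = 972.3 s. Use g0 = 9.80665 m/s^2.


ve = Isp * g0 = 972.3 * 9.80665 = 9535.005795 m/s
mass ratio = exp(dv/ve) = exp(1647.2/9535.005795) = 1.18857238
m_prop = m_dry * (mr - 1) = 1378.3 * (1.18857238 - 1)
m_prop = 259.9093 kg

259.9093 kg


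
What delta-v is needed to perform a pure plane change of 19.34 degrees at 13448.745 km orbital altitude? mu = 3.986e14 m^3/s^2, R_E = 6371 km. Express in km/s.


r = 19819.7450 km = 1.9819745e+07 m
V = sqrt(mu/r) = 4484.5577 m/s
di = 19.34 deg = 0.3375467 rad
dV = 2*V*sin(di/2) = 2*4484.5577*sin(0.1687733)
dV = 1506.5714 m/s = 1.5066 km/s

1.5066 km/s


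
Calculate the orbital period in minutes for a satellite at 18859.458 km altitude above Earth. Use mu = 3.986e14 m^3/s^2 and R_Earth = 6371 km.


r = 25230.4580 km = 2.5230458e+07 m
T = 2*pi*sqrt(r^3/mu) = 2*pi*sqrt(1.6061104e+22 / 3.986e14)
T = 39884.0197 s = 664.7337 min

664.7337 minutes


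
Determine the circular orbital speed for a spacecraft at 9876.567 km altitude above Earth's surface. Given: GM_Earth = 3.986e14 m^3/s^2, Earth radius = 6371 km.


r = R_E + alt = 6371.0 + 9876.567 = 16247.5670 km = 1.6247567e+07 m
v = sqrt(mu/r) = sqrt(3.986e14 / 1.6247567e+07) = 4953.0702 m/s = 4.9531 km/s

4.9531 km/s


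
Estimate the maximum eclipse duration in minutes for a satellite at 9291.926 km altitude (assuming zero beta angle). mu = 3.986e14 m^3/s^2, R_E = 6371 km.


r = 15662.9260 km
T = 325.1392 min
Eclipse fraction = arcsin(R_E/r)/pi = arcsin(6371.0000/15662.9260)/pi
= arcsin(0.4067567)/pi = 0.1333403
Eclipse duration = 0.1333403 * 325.1392 = 43.3542 min

43.3542 minutes


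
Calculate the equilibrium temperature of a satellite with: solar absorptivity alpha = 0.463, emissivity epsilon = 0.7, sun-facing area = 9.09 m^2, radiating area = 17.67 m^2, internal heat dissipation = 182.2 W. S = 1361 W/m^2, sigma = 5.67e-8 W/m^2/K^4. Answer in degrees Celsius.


Numerator = alpha*S*A_sun + Q_int = 0.463*1361*9.09 + 182.2 = 5910.1999 W
Denominator = eps*sigma*A_rad = 0.7*5.67e-8*17.67 = 7.013223e-07 W/K^4
T^4 = 8.4272236e+09 K^4
T = 302.9850 K = 29.8350 C

29.8350 degrees Celsius


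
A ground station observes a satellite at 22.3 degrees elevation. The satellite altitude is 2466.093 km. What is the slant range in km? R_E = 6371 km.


h = 2466.093 km, el = 22.3 deg
d = -R_E*sin(el) + sqrt((R_E*sin(el))^2 + 2*R_E*h + h^2)
d = -6371.0000*sin(0.3892084) + sqrt((6371.0000*0.3794562)^2 + 2*6371.0000*2466.093 + 2466.093^2)
d = 4166.4769 km

4166.4769 km


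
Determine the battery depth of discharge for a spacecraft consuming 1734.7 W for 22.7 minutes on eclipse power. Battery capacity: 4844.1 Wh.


E_used = P * t / 60 = 1734.7 * 22.7 / 60 = 656.2948 Wh
DOD = E_used / E_total * 100 = 656.2948 / 4844.1 * 100
DOD = 13.5483 %

13.5483 %


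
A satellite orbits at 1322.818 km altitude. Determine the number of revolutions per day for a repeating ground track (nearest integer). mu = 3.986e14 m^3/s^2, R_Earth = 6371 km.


r = 7.693818e+06 m
T = 2*pi*sqrt(r^3/mu) = 6716.2072 s = 111.9368 min
revs/day = 1440 / 111.9368 = 12.8644
Rounded: 13 revolutions per day

13 revolutions per day


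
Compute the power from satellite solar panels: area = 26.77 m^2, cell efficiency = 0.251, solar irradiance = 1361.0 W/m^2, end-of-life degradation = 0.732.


P = area * eta * S * degradation
P = 26.77 * 0.251 * 1361.0 * 0.732
P = 6694.0862 W

6694.0862 W


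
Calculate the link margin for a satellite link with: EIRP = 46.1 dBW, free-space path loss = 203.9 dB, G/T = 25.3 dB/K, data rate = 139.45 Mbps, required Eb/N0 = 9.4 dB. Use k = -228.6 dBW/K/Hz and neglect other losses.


C/N0 = EIRP - FSPL + G/T - k = 46.1 - 203.9 + 25.3 - (-228.6)
C/N0 = 96.1000 dB-Hz
R_b = 139.45 Mbps = 1.3945e+08 bps -> 10*log10(R_b) = 81.4442 dB-Hz
Eb/N0 = C/N0 - 10*log10(R_b) = 96.1000 - 81.4442 = 14.6558 dB
Margin = Eb/N0 - Eb/N0_req = 14.6558 - 9.4 = 5.2558 dB (link closes)

5.2558 dB


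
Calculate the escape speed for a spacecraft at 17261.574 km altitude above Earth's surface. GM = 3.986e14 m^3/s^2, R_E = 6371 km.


r = 6371.0 + 17261.574 = 23632.5740 km = 2.3632574e+07 m
v_esc = sqrt(2*mu/r) = sqrt(2*3.986e14 / 2.3632574e+07)
v_esc = 5808.0204 m/s = 5.8080 km/s

5.8080 km/s


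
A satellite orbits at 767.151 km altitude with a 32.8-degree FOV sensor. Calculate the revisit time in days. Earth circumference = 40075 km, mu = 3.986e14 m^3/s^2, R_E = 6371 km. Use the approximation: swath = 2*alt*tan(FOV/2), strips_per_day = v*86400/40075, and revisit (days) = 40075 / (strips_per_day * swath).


swath = 2*767.151*tan(0.286234) = 451.5696 km
v = sqrt(mu/r) = 7472.6696 m/s = 7.4727 km/s
strips/day = v*86400/40075 = 7.4727*86400/40075 = 16.1108
coverage/day = strips * swath = 16.1108 * 451.5696 = 7275.1294 km
revisit = 40075 / 7275.1294 = 5.5085 days

5.5085 days


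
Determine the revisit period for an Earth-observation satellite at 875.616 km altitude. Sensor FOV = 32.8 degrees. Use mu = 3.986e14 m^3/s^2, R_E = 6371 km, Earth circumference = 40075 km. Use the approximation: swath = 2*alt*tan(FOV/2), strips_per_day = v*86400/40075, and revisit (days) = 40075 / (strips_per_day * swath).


swath = 2*875.616*tan(0.286234) = 515.4156 km
v = sqrt(mu/r) = 7416.5345 m/s = 7.4165 km/s
strips/day = v*86400/40075 = 7.4165*86400/40075 = 15.9897
coverage/day = strips * swath = 15.9897 * 515.4156 = 8241.3584 km
revisit = 40075 / 8241.3584 = 4.8627 days

4.8627 days


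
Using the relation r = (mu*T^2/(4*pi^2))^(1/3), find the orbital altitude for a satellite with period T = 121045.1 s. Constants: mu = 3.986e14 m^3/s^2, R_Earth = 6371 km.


T = 121045.1 s
r = (mu*T^2/(4*pi^2))^(1/3) = (3.986e14 * 121045.1^2 / (4*pi^2))^(1/3)
r = 5.2888022e+07 m = 52888.0224 km
alt = r - R_E = 52888.0224 - 6371 = 46517.0224 km

46517.0224 km


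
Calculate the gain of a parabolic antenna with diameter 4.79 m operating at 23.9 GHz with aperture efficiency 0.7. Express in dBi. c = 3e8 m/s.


lambda = c/f = 3e8 / 2.39e+10 = 0.0125523 m
G = eta*(pi*D/lambda)^2 = 0.7*(pi*4.79/0.0125523)^2
G = 1.0060559e+06 (linear)
G = 10*log10(1.0060559e+06) = 60.0262 dBi

60.0262 dBi


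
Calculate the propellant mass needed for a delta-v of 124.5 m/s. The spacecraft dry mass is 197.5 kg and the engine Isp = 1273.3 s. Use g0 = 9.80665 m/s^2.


ve = Isp * g0 = 1273.3 * 9.80665 = 12486.807445 m/s
mass ratio = exp(dv/ve) = exp(124.5/12486.807445) = 1.01002039
m_prop = m_dry * (mr - 1) = 197.5 * (1.01002039 - 1)
m_prop = 1.9790 kg

1.9790 kg


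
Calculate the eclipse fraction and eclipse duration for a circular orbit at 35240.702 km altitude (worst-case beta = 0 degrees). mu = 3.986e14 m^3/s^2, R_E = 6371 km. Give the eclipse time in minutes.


r = 41611.7020 km
T = 1407.9369 min
Eclipse fraction = arcsin(R_E/r)/pi = arcsin(6371.0000/41611.7020)/pi
= arcsin(0.153106)/pi = 0.04892758
Eclipse duration = 0.04892758 * 1407.9369 = 68.8870 min

68.8870 minutes


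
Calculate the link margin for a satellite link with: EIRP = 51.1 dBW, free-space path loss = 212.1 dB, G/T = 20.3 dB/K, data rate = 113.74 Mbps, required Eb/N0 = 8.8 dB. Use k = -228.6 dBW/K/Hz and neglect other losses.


C/N0 = EIRP - FSPL + G/T - k = 51.1 - 212.1 + 20.3 - (-228.6)
C/N0 = 87.9000 dB-Hz
R_b = 113.74 Mbps = 1.1374e+08 bps -> 10*log10(R_b) = 80.5591 dB-Hz
Eb/N0 = C/N0 - 10*log10(R_b) = 87.9000 - 80.5591 = 7.3409 dB
Margin = Eb/N0 - Eb/N0_req = 7.3409 - 8.8 = -1.4591 dB (negative margin: link does not close)

-1.4591 dB


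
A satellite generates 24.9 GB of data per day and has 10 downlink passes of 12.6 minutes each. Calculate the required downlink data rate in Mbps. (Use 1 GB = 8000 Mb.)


total contact time = 10 * 12.6 * 60 = 7560.0000 s
data = 24.9 GB = 199200.0000 Mb
rate = 199200.0000 / 7560.0000 = 26.3492 Mbps

26.3492 Mbps


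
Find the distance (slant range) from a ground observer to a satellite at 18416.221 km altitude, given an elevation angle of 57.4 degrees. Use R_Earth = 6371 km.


h = 18416.221 km, el = 57.4 deg
d = -R_E*sin(el) + sqrt((R_E*sin(el))^2 + 2*R_E*h + h^2)
d = -6371.0000*sin(1.0018) + sqrt((6371.0000*0.8424524)^2 + 2*6371.0000*18416.221 + 18416.221^2)
d = 19181.1412 km

19181.1412 km


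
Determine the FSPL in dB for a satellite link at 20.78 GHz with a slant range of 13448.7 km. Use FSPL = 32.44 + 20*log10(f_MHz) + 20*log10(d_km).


f = 20.78 GHz = 20780.0000 MHz
d = 13448.7 km
FSPL = 32.44 + 20*log10(20780.0000) + 20*log10(13448.7)
FSPL = 32.44 + 86.3529 + 82.5736
FSPL = 201.3665 dB

201.3665 dB


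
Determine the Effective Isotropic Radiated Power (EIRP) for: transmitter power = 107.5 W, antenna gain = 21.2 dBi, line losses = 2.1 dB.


Pt = 107.5 W = 20.3141 dBW
EIRP = Pt_dBW + Gt - losses = 20.3141 + 21.2 - 2.1 = 39.4141 dBW

39.4141 dBW


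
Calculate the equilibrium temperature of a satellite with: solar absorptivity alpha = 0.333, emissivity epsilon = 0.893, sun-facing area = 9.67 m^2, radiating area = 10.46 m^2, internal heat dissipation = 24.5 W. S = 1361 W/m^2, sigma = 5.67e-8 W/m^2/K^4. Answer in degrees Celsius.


Numerator = alpha*S*A_sun + Q_int = 0.333*1361*9.67 + 24.5 = 4407.0697 W
Denominator = eps*sigma*A_rad = 0.893*5.67e-8*10.46 = 5.2962223e-07 W/K^4
T^4 = 8.321157e+09 K^4
T = 302.0271 K = 28.8771 C

28.8771 degrees Celsius


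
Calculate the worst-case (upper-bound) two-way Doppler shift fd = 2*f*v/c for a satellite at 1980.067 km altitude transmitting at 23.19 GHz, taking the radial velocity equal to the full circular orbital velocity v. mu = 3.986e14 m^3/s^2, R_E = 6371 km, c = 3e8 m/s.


r = 8.351067e+06 m
v = sqrt(mu/r) = 6908.7211 m/s (worst-case radial velocity)
f = 23.19 GHz = 2.319e+10 Hz
fd = 2*f*v/c = 2*2.319e+10*6908.7211/3.0e+08
fd = 1.0680883e+06 Hz

1.0681e+06 Hz


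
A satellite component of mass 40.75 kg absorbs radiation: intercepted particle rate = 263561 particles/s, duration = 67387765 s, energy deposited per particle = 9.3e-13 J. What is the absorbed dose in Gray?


Total energy deposited = rate * time * E_per
  = 263561 * 67387765 * 9.3e-13 = 16.5175 J
Dose = E_total / mass = 16.5175 / 40.75
Dose = 0.4053382 Gy

0.4053 Gy


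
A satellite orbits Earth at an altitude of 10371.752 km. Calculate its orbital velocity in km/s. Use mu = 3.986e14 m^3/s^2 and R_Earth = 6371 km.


r = R_E + alt = 6371.0 + 10371.752 = 16742.7520 km = 1.6742752e+07 m
v = sqrt(mu/r) = sqrt(3.986e14 / 1.6742752e+07) = 4879.2742 m/s = 4.8793 km/s

4.8793 km/s


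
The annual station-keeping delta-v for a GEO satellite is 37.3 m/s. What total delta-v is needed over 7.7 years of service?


dV = rate * years = 37.3 * 7.7
dV = 287.2100 m/s

287.2100 m/s


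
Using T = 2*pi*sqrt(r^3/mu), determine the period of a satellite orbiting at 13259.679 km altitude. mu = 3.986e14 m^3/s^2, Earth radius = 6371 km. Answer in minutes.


r = 19630.6790 km = 1.9630679e+07 m
T = 2*pi*sqrt(r^3/mu) = 2*pi*sqrt(7.5649483e+21 / 3.986e14)
T = 27372.4836 s = 456.2081 min

456.2081 minutes


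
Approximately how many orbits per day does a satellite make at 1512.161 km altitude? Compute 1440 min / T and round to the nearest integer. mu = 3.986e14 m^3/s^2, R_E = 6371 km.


r = 7.883161e+06 m
T = 2*pi*sqrt(r^3/mu) = 6965.6527 s = 116.0942 min
revs/day = 1440 / 116.0942 = 12.4037
Rounded: 12 revolutions per day

12 revolutions per day


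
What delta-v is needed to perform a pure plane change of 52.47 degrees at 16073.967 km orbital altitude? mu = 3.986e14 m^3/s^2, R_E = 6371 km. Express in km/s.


r = 22444.9670 km = 2.2444967e+07 m
V = sqrt(mu/r) = 4214.1420 m/s
di = 52.47 deg = 0.9157743 rad
dV = 2*V*sin(di/2) = 2*4214.1420*sin(0.4578871)
dV = 3725.7556 m/s = 3.7258 km/s

3.7258 km/s


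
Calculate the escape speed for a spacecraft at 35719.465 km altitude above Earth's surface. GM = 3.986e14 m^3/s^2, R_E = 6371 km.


r = 6371.0 + 35719.465 = 42090.4650 km = 4.2090465e+07 m
v_esc = sqrt(2*mu/r) = sqrt(2*3.986e14 / 4.2090465e+07)
v_esc = 4352.0290 m/s = 4.3520 km/s

4.3520 km/s


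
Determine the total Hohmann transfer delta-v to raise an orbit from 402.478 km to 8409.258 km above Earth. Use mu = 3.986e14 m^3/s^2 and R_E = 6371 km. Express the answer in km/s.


r1 = 6773.4780 km = 6.773478e+06 m
r2 = 14780.2580 km = 1.4780258e+07 m
dv1 = sqrt(mu/r1)*(sqrt(2*r2/(r1+r2)) - 1) = 1312.5562 m/s
dv2 = sqrt(mu/r2)*(1 - sqrt(2*r1/(r1+r2))) = 1076.0512 m/s
total dv = |dv1| + |dv2| = 1312.5562 + 1076.0512 = 2388.6073 m/s = 2.3886 km/s

2.3886 km/s


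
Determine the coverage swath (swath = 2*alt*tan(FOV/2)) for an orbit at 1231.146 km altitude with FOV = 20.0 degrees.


FOV = 20.0 deg = 0.3490659 rad
swath = 2 * alt * tan(FOV/2) = 2 * 1231.146 * tan(0.1745329)
swath = 2 * 1231.146 * 0.176327
swath = 434.1685 km

434.1685 km


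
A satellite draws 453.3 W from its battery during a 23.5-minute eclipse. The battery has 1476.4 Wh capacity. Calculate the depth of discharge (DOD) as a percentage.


E_used = P * t / 60 = 453.3 * 23.5 / 60 = 177.5425 Wh
DOD = E_used / E_total * 100 = 177.5425 / 1476.4 * 100
DOD = 12.0254 %

12.0254 %


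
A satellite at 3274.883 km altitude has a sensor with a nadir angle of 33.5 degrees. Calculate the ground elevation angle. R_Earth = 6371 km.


r = R_E + alt = 9645.8830 km
Law of sines in the satellite / Earth-center / ground-point triangle:
  sin(nadir)/R_E = sin(90 + el)/r  =>  cos(el) = (r/R_E)*sin(nadir)
cos(el) = (9645.8830 / 6371.0000) * sin(33.5 deg) = 0.835649
el = arccos(0.835649) = 33.3165 deg
(Earth-central angle = 90 - nadir - el = 23.1835 deg)

33.3165 degrees


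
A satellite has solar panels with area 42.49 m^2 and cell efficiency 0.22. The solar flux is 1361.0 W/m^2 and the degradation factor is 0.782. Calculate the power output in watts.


P = area * eta * S * degradation
P = 42.49 * 0.22 * 1361.0 * 0.782
P = 9948.8822 W

9948.8822 W


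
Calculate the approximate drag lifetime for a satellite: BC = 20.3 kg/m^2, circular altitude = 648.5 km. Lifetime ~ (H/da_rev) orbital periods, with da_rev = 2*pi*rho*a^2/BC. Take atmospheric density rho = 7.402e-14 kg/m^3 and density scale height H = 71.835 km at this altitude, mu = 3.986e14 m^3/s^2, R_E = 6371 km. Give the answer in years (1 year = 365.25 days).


a = R_E + alt = 7019.5000 km = 7.0195e+06 m
da_rev = 2*pi*rho*a^2/BC = 2*pi*7.402e-14*(7.0195e+06)^2/20.3 = 1.128873 m per revolution
N = H/da_rev = 71835.0000 m / 1.128873 m = 63634.2351 revolutions
P = 2*pi*sqrt(a^3/mu) = 5852.8917 s
lifetime = N*P = 63634.2351 * 5852.8917 = 3.7244429e+08 s = 4310.6978 days
years = 4310.6978 / 365.25 = 11.8020 years

11.8020 years


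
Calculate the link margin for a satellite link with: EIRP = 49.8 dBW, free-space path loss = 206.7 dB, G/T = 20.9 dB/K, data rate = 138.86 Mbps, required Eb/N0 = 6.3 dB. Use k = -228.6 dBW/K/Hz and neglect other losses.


C/N0 = EIRP - FSPL + G/T - k = 49.8 - 206.7 + 20.9 - (-228.6)
C/N0 = 92.6000 dB-Hz
R_b = 138.86 Mbps = 1.3886e+08 bps -> 10*log10(R_b) = 81.4258 dB-Hz
Eb/N0 = C/N0 - 10*log10(R_b) = 92.6000 - 81.4258 = 11.1742 dB
Margin = Eb/N0 - Eb/N0_req = 11.1742 - 6.3 = 4.8742 dB (link closes)

4.8742 dB


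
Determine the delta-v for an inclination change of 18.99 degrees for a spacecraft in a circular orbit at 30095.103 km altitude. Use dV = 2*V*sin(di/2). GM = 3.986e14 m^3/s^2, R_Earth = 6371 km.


r = 36466.1030 km = 3.6466103e+07 m
V = sqrt(mu/r) = 3306.1608 m/s
di = 18.99 deg = 0.331438 rad
dV = 2*V*sin(di/2) = 2*3306.1608*sin(0.165719)
dV = 1090.7787 m/s = 1.0908 km/s

1.0908 km/s


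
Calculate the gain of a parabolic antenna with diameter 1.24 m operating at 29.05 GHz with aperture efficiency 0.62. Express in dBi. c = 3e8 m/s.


lambda = c/f = 3e8 / 2.905e+10 = 0.01032702 m
G = eta*(pi*D/lambda)^2 = 0.62*(pi*1.24/0.01032702)^2
G = 88223.5581 (linear)
G = 10*log10(88223.5581) = 49.4558 dBi

49.4558 dBi


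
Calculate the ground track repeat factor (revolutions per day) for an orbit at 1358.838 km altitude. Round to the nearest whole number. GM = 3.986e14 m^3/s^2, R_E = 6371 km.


r = 7.729838e+06 m
T = 2*pi*sqrt(r^3/mu) = 6763.4270 s = 112.7238 min
revs/day = 1440 / 112.7238 = 12.7746
Rounded: 13 revolutions per day

13 revolutions per day


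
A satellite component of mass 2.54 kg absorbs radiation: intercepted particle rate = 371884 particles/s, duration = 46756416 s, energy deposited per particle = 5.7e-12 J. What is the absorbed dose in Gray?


Total energy deposited = rate * time * E_per
  = 371884 * 46756416 * 5.7e-12 = 99.1114 J
Dose = E_total / mass = 99.1114 / 2.54
Dose = 39.0202 Gy

39.0202 Gy


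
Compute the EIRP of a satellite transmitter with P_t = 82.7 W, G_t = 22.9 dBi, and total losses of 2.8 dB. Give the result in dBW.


Pt = 82.7 W = 19.1751 dBW
EIRP = Pt_dBW + Gt - losses = 19.1751 + 22.9 - 2.8 = 39.2751 dBW

39.2751 dBW


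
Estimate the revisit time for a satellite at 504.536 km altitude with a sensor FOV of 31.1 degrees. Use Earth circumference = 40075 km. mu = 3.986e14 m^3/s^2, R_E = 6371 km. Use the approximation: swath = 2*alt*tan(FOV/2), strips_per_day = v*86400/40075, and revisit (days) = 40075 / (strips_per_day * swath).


swath = 2*504.536*tan(0.2713987) = 280.7890 km
v = sqrt(mu/r) = 7614.0437 m/s = 7.6140 km/s
strips/day = v*86400/40075 = 7.6140*86400/40075 = 16.4156
coverage/day = strips * swath = 16.4156 * 280.7890 = 4609.3068 km
revisit = 40075 / 4609.3068 = 8.6944 days

8.6944 days


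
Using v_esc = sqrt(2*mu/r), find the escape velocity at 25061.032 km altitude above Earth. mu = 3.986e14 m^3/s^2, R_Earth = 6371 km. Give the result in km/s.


r = 6371.0 + 25061.032 = 31432.0320 km = 3.1432032e+07 m
v_esc = sqrt(2*mu/r) = sqrt(2*3.986e14 / 3.1432032e+07)
v_esc = 5036.1356 m/s = 5.0361 km/s

5.0361 km/s


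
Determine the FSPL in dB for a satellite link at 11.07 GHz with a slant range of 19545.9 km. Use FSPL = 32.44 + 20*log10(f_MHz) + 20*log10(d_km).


f = 11.07 GHz = 11070.0000 MHz
d = 19545.9 km
FSPL = 32.44 + 20*log10(11070.0000) + 20*log10(19545.9)
FSPL = 32.44 + 80.8830 + 85.8211
FSPL = 199.1441 dB

199.1441 dB


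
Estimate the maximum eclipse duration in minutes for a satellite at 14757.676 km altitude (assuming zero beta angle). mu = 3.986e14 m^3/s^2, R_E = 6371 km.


r = 21128.6760 km
T = 509.4111 min
Eclipse fraction = arcsin(R_E/r)/pi = arcsin(6371.0000/21128.6760)/pi
= arcsin(0.3015333)/pi = 0.09749845
Eclipse duration = 0.09749845 * 509.4111 = 49.6668 min

49.6668 minutes


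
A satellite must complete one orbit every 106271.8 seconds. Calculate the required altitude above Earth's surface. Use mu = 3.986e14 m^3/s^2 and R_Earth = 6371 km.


T = 106271.8 s
r = (mu*T^2/(4*pi^2))^(1/3) = (3.986e14 * 106271.8^2 / (4*pi^2))^(1/3)
r = 4.8492124e+07 m = 48492.1244 km
alt = r - R_E = 48492.1244 - 6371 = 42121.1244 km

42121.1244 km


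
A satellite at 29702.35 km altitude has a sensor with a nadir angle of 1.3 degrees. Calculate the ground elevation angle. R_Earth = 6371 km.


r = R_E + alt = 36073.3500 km
Law of sines in the satellite / Earth-center / ground-point triangle:
  sin(nadir)/R_E = sin(90 + el)/r  =>  cos(el) = (r/R_E)*sin(nadir)
cos(el) = (36073.3500 / 6371.0000) * sin(1.3 deg) = 0.1284583
el = arccos(0.1284583) = 82.6195 deg
(Earth-central angle = 90 - nadir - el = 6.0805 deg)

82.6195 degrees


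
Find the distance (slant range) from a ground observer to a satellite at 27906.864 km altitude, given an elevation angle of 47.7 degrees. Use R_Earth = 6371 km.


h = 27906.864 km, el = 47.7 deg
d = -R_E*sin(el) + sqrt((R_E*sin(el))^2 + 2*R_E*h + h^2)
d = -6371.0000*sin(0.8325221) + sqrt((6371.0000*0.7396311)^2 + 2*6371.0000*27906.864 + 27906.864^2)
d = 29296.4423 km

29296.4423 km


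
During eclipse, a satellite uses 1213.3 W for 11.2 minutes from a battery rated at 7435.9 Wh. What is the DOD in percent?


E_used = P * t / 60 = 1213.3 * 11.2 / 60 = 226.4827 Wh
DOD = E_used / E_total * 100 = 226.4827 / 7435.9 * 100
DOD = 3.0458 %

3.0458 %


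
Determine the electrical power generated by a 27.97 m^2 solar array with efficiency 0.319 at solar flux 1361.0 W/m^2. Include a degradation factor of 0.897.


P = area * eta * S * degradation
P = 27.97 * 0.319 * 1361.0 * 0.897
P = 10892.6542 W

10892.6542 W


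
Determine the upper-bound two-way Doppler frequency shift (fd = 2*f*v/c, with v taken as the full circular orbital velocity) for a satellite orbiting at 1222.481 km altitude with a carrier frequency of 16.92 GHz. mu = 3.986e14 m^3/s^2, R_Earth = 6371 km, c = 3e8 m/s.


r = 7.593481e+06 m
v = sqrt(mu/r) = 7245.1635 m/s (worst-case radial velocity)
f = 16.92 GHz = 1.692e+10 Hz
fd = 2*f*v/c = 2*1.692e+10*7245.1635/3.0e+08
fd = 817254.4453 Hz

817254.4453 Hz


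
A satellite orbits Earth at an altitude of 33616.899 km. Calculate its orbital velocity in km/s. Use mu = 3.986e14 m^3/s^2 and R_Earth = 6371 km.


r = R_E + alt = 6371.0 + 33616.899 = 39987.8990 km = 3.9987899e+07 m
v = sqrt(mu/r) = sqrt(3.986e14 / 3.9987899e+07) = 3157.2164 m/s = 3.1572 km/s

3.1572 km/s


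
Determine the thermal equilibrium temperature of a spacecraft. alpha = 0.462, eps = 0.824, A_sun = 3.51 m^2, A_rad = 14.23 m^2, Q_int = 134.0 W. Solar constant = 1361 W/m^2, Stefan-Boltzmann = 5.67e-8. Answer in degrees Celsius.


Numerator = alpha*S*A_sun + Q_int = 0.462*1361*3.51 + 134.0 = 2341.0248 W
Denominator = eps*sigma*A_rad = 0.824*5.67e-8*14.23 = 6.6483698e-07 W/K^4
T^4 = 3.5212013e+09 K^4
T = 243.5974 K = -29.5526 C

-29.5526 degrees Celsius


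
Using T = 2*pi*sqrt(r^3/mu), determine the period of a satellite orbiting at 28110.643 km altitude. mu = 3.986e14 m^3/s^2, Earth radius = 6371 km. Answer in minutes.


r = 34481.6430 km = 3.4481643e+07 m
T = 2*pi*sqrt(r^3/mu) = 2*pi*sqrt(4.0998112e+22 / 3.986e14)
T = 63722.5502 s = 1062.0425 min

1062.0425 minutes


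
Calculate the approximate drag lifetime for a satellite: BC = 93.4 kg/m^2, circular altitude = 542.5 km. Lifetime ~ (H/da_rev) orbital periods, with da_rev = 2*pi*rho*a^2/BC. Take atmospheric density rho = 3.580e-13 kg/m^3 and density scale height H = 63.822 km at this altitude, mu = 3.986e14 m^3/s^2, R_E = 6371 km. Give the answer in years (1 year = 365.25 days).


a = R_E + alt = 6913.5000 km = 6.9135e+06 m
da_rev = 2*pi*rho*a^2/BC = 2*pi*3.580e-13*(6.9135e+06)^2/93.4 = 1.151097 m per revolution
N = H/da_rev = 63822.0000 m / 1.151097 m = 55444.4981 revolutions
P = 2*pi*sqrt(a^3/mu) = 5720.8185 s
lifetime = N*P = 55444.4981 * 5720.8185 = 3.1718791e+08 s = 3671.1564 days
years = 3671.1564 / 365.25 = 10.0511 years

10.0511 years


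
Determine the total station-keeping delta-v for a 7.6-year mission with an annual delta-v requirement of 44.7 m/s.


dV = rate * years = 44.7 * 7.6
dV = 339.7200 m/s

339.7200 m/s


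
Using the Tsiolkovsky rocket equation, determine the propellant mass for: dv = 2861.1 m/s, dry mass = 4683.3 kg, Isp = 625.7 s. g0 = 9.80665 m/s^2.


ve = Isp * g0 = 625.7 * 9.80665 = 6136.020905 m/s
mass ratio = exp(dv/ve) = exp(2861.1/6136.020905) = 1.59405228
m_prop = m_dry * (mr - 1) = 4683.3 * (1.59405228 - 1)
m_prop = 2782.1250 kg

2782.1250 kg


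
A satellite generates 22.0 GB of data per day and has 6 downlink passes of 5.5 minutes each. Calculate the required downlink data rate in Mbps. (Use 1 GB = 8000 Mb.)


total contact time = 6 * 5.5 * 60 = 1980.0000 s
data = 22.0 GB = 176000.0000 Mb
rate = 176000.0000 / 1980.0000 = 88.8889 Mbps

88.8889 Mbps


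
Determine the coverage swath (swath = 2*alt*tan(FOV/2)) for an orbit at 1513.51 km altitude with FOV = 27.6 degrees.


FOV = 27.6 deg = 0.4817109 rad
swath = 2 * alt * tan(FOV/2) = 2 * 1513.51 * tan(0.2408554)
swath = 2 * 1513.51 * 0.2456236
swath = 743.5074 km

743.5074 km


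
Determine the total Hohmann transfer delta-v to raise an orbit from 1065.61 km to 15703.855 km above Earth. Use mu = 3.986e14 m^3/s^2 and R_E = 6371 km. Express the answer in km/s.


r1 = 7436.6100 km = 7.43661e+06 m
r2 = 22074.8550 km = 2.2074855e+07 m
dv1 = sqrt(mu/r1)*(sqrt(2*r2/(r1+r2)) - 1) = 1633.4911 m/s
dv2 = sqrt(mu/r2)*(1 - sqrt(2*r1/(r1+r2))) = 1232.6595 m/s
total dv = |dv1| + |dv2| = 1633.4911 + 1232.6595 = 2866.1506 m/s = 2.8662 km/s

2.8662 km/s


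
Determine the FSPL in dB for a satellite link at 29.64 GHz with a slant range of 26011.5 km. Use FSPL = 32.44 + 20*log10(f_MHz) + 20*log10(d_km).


f = 29.64 GHz = 29640.0000 MHz
d = 26011.5 km
FSPL = 32.44 + 20*log10(29640.0000) + 20*log10(26011.5)
FSPL = 32.44 + 89.4376 + 88.3033
FSPL = 210.1809 dB

210.1809 dB


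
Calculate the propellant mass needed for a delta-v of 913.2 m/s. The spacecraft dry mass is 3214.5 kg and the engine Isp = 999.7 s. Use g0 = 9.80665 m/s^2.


ve = Isp * g0 = 999.7 * 9.80665 = 9803.708005 m/s
mass ratio = exp(dv/ve) = exp(913.2/9803.708005) = 1.09762464
m_prop = m_dry * (mr - 1) = 3214.5 * (1.09762464 - 1)
m_prop = 313.8144 kg

313.8144 kg


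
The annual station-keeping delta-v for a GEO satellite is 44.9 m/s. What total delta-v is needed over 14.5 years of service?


dV = rate * years = 44.9 * 14.5
dV = 651.0500 m/s

651.0500 m/s


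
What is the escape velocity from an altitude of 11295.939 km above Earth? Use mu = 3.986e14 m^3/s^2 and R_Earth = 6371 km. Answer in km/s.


r = 6371.0 + 11295.939 = 17666.9390 km = 1.7666939e+07 m
v_esc = sqrt(2*mu/r) = sqrt(2*3.986e14 / 1.7666939e+07)
v_esc = 6717.4275 m/s = 6.7174 km/s

6.7174 km/s


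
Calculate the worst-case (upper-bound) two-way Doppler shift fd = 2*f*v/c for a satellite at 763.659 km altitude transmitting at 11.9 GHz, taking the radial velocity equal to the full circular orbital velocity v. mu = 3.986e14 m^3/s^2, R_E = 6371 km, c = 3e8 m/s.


r = 7.134659e+06 m
v = sqrt(mu/r) = 7474.4981 m/s (worst-case radial velocity)
f = 11.9 GHz = 1.19e+10 Hz
fd = 2*f*v/c = 2*1.19e+10*7474.4981/3.0e+08
fd = 592976.8505 Hz

592976.8505 Hz


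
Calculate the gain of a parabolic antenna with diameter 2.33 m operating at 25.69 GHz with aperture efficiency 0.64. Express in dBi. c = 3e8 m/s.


lambda = c/f = 3e8 / 2.569e+10 = 0.0116777 m
G = eta*(pi*D/lambda)^2 = 0.64*(pi*2.33/0.0116777)^2
G = 251464.8344 (linear)
G = 10*log10(251464.8344) = 54.0048 dBi

54.0048 dBi


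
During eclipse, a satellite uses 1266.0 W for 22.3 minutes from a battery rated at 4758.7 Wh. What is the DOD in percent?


E_used = P * t / 60 = 1266.0 * 22.3 / 60 = 470.5300 Wh
DOD = E_used / E_total * 100 = 470.5300 / 4758.7 * 100
DOD = 9.8878 %

9.8878 %


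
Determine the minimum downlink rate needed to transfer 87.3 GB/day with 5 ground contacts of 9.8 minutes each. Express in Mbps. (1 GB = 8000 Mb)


total contact time = 5 * 9.8 * 60 = 2940.0000 s
data = 87.3 GB = 698400.0000 Mb
rate = 698400.0000 / 2940.0000 = 237.5510 Mbps

237.5510 Mbps


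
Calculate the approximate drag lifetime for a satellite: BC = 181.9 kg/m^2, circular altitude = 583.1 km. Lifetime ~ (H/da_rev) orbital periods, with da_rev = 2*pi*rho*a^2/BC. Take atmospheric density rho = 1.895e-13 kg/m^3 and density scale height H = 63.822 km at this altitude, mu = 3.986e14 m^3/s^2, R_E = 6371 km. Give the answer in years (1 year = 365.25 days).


a = R_E + alt = 6954.1000 km = 6.9541e+06 m
da_rev = 2*pi*rho*a^2/BC = 2*pi*1.895e-13*(6.9541e+06)^2/181.9 = 0.316547033 m per revolution
N = H/da_rev = 63822.0000 m / 0.316547033 m = 201619.3280 revolutions
P = 2*pi*sqrt(a^3/mu) = 5771.2863 s
lifetime = N*P = 201619.3280 * 5771.2863 = 1.1636029e+09 s = 13467.6257 days
years = 13467.6257 / 365.25 = 36.8723 years

36.8723 years


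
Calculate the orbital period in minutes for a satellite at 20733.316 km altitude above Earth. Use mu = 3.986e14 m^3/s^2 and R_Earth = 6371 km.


r = 27104.3160 km = 2.7104316e+07 m
T = 2*pi*sqrt(r^3/mu) = 2*pi*sqrt(1.9912022e+22 / 3.986e14)
T = 44408.7858 s = 740.1464 min

740.1464 minutes


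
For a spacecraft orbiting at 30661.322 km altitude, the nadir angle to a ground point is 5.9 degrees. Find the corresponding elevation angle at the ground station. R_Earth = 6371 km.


r = R_E + alt = 37032.3220 km
Law of sines in the satellite / Earth-center / ground-point triangle:
  sin(nadir)/R_E = sin(90 + el)/r  =>  cos(el) = (r/R_E)*sin(nadir)
cos(el) = (37032.3220 / 6371.0000) * sin(5.9 deg) = 0.5974959
el = arccos(0.5974959) = 53.3092 deg
(Earth-central angle = 90 - nadir - el = 30.7908 deg)

53.3092 degrees


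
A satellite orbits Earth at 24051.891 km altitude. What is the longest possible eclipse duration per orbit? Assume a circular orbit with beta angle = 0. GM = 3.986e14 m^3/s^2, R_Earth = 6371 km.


r = 30422.8910 km
T = 880.1581 min
Eclipse fraction = arcsin(R_E/r)/pi = arcsin(6371.0000/30422.8910)/pi
= arcsin(0.2094147)/pi = 0.06715585
Eclipse duration = 0.06715585 * 880.1581 = 59.1078 min

59.1078 minutes


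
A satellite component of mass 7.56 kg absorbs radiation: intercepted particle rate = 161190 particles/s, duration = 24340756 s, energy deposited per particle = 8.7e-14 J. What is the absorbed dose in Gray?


Total energy deposited = rate * time * E_per
  = 161190 * 24340756 * 8.7e-14 = 0.3413433 J
Dose = E_total / mass = 0.3413433 / 7.56
Dose = 0.04515123 Gy

0.0452 Gy


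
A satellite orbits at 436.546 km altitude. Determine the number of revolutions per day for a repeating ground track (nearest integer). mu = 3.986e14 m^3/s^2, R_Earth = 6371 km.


r = 6.807546e+06 m
T = 2*pi*sqrt(r^3/mu) = 5589.8107 s = 93.1635 min
revs/day = 1440 / 93.1635 = 15.4567
Rounded: 15 revolutions per day

15 revolutions per day


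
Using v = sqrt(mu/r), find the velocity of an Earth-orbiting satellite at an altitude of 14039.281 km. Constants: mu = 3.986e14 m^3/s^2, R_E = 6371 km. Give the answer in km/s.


r = R_E + alt = 6371.0 + 14039.281 = 20410.2810 km = 2.0410281e+07 m
v = sqrt(mu/r) = sqrt(3.986e14 / 2.0410281e+07) = 4419.2051 m/s = 4.4192 km/s

4.4192 km/s


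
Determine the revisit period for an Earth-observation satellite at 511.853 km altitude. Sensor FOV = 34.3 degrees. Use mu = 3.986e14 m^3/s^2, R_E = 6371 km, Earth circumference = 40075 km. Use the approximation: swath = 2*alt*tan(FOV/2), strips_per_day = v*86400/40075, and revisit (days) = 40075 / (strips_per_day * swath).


swath = 2*511.853*tan(0.299324) = 315.9113 km
v = sqrt(mu/r) = 7609.9955 m/s = 7.6100 km/s
strips/day = v*86400/40075 = 7.6100*86400/40075 = 16.4068
coverage/day = strips * swath = 16.4068 * 315.9113 = 5183.1014 km
revisit = 40075 / 5183.1014 = 7.7319 days

7.7319 days


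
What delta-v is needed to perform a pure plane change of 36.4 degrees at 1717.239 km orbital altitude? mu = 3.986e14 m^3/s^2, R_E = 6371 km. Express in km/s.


r = 8088.2390 km = 8.088239e+06 m
V = sqrt(mu/r) = 7020.0735 m/s
di = 36.4 deg = 0.6352998 rad
dV = 2*V*sin(di/2) = 2*7020.0735*sin(0.3176499)
dV = 4385.2282 m/s = 4.3852 km/s

4.3852 km/s


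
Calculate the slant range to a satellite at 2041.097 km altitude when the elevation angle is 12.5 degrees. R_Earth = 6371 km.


h = 2041.097 km, el = 12.5 deg
d = -R_E*sin(el) + sqrt((R_E*sin(el))^2 + 2*R_E*h + h^2)
d = -6371.0000*sin(0.2181662) + sqrt((6371.0000*0.2164396)^2 + 2*6371.0000*2041.097 + 2041.097^2)
d = 4284.5605 km

4284.5605 km


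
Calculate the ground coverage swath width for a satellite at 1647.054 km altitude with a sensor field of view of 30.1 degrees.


FOV = 30.1 deg = 0.5253441 rad
swath = 2 * alt * tan(FOV/2) = 2 * 1647.054 * tan(0.2626721)
swath = 2 * 1647.054 * 0.2688847
swath = 885.7353 km

885.7353 km


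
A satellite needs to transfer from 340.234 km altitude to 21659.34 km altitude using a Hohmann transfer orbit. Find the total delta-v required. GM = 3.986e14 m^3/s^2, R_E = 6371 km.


r1 = 6711.2340 km = 6.711234e+06 m
r2 = 28030.3400 km = 2.803034e+07 m
dv1 = sqrt(mu/r1)*(sqrt(2*r2/(r1+r2)) - 1) = 2083.0742 m/s
dv2 = sqrt(mu/r2)*(1 - sqrt(2*r1/(r1+r2))) = 1427.0452 m/s
total dv = |dv1| + |dv2| = 2083.0742 + 1427.0452 = 3510.1194 m/s = 3.5101 km/s

3.5101 km/s


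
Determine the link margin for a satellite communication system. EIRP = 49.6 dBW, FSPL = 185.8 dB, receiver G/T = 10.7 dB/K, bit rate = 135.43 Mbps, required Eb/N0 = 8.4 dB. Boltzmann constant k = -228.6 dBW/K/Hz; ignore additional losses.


C/N0 = EIRP - FSPL + G/T - k = 49.6 - 185.8 + 10.7 - (-228.6)
C/N0 = 103.1000 dB-Hz
R_b = 135.43 Mbps = 1.3543e+08 bps -> 10*log10(R_b) = 81.3171 dB-Hz
Eb/N0 = C/N0 - 10*log10(R_b) = 103.1000 - 81.3171 = 21.7829 dB
Margin = Eb/N0 - Eb/N0_req = 21.7829 - 8.4 = 13.3829 dB (link closes)

13.3829 dB


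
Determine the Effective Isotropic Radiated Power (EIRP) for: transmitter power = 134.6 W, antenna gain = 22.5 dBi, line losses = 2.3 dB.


Pt = 134.6 W = 21.2905 dBW
EIRP = Pt_dBW + Gt - losses = 21.2905 + 22.5 - 2.3 = 41.4905 dBW

41.4905 dBW


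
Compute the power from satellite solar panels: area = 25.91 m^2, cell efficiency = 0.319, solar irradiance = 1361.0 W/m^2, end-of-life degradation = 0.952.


P = area * eta * S * degradation
P = 25.91 * 0.319 * 1361.0 * 0.952
P = 10709.1048 W

10709.1048 W


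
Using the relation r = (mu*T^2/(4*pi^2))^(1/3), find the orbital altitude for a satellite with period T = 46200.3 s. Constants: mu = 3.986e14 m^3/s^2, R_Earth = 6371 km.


T = 46200.3 s
r = (mu*T^2/(4*pi^2))^(1/3) = (3.986e14 * 46200.3^2 / (4*pi^2))^(1/3)
r = 2.7828452e+07 m = 27828.4521 km
alt = r - R_E = 27828.4521 - 6371 = 21457.4521 km

21457.4521 km


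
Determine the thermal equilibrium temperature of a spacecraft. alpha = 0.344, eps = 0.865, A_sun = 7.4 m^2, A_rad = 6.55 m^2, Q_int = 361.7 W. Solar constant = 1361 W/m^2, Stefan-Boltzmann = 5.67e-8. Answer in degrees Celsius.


Numerator = alpha*S*A_sun + Q_int = 0.344*1361*7.4 + 361.7 = 3826.2616 W
Denominator = eps*sigma*A_rad = 0.865*5.67e-8*6.55 = 3.2124802e-07 W/K^4
T^4 = 1.1910615e+10 K^4
T = 330.3570 K = 57.2070 C

57.2070 degrees Celsius


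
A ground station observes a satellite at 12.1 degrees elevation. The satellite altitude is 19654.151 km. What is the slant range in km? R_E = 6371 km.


h = 19654.151 km, el = 12.1 deg
d = -R_E*sin(el) + sqrt((R_E*sin(el))^2 + 2*R_E*h + h^2)
d = -6371.0000*sin(0.2111848) + sqrt((6371.0000*0.2096186)^2 + 2*6371.0000*19654.151 + 19654.151^2)
d = 23933.1242 km

23933.1242 km


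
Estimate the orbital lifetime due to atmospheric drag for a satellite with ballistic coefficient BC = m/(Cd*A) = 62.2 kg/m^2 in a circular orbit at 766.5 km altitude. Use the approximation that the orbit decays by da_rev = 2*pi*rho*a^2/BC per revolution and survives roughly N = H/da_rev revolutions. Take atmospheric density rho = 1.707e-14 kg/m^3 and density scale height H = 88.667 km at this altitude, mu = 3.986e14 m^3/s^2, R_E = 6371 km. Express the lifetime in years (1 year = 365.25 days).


a = R_E + alt = 7137.5000 km = 7.1375e+06 m
da_rev = 2*pi*rho*a^2/BC = 2*pi*1.707e-14*(7.1375e+06)^2/62.2 = 0.0878446359 m per revolution
N = H/da_rev = 88667.0000 m / 0.0878446359 m = 1.0093616e+06 revolutions
P = 2*pi*sqrt(a^3/mu) = 6001.0936 s
lifetime = N*P = 1.0093616e+06 * 6001.0936 = 6.0572733e+09 s = 70107.3301 days
years = 70107.3301 / 365.25 = 191.9434 years

191.9434 years


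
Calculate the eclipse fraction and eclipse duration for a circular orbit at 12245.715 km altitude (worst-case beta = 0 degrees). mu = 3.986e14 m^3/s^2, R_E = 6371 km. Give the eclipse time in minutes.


r = 18616.7150 km
T = 421.3224 min
Eclipse fraction = arcsin(R_E/r)/pi = arcsin(6371.0000/18616.7150)/pi
= arcsin(0.3422193)/pi = 0.1111786
Eclipse duration = 0.1111786 * 421.3224 = 46.8420 min

46.8420 minutes


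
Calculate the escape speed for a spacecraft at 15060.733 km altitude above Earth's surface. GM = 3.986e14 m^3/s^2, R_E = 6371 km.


r = 6371.0 + 15060.733 = 21431.7330 km = 2.1431733e+07 m
v_esc = sqrt(2*mu/r) = sqrt(2*3.986e14 / 2.1431733e+07)
v_esc = 6098.9490 m/s = 6.0989 km/s

6.0989 km/s


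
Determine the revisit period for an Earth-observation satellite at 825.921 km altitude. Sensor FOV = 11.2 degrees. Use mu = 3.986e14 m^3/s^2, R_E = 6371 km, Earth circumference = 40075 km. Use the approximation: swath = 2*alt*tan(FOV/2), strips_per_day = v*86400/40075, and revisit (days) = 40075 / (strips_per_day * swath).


swath = 2*825.921*tan(0.09773844) = 161.9645 km
v = sqrt(mu/r) = 7442.0962 m/s = 7.4421 km/s
strips/day = v*86400/40075 = 7.4421*86400/40075 = 16.0448
coverage/day = strips * swath = 16.0448 * 161.9645 = 2598.6955 km
revisit = 40075 / 2598.6955 = 15.4212 days

15.4212 days


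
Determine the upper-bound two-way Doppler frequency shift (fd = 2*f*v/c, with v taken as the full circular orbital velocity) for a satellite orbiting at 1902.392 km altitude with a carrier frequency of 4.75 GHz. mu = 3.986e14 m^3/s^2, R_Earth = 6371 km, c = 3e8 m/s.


r = 8.273392e+06 m
v = sqrt(mu/r) = 6941.0767 m/s (worst-case radial velocity)
f = 4.75 GHz = 4.75e+09 Hz
fd = 2*f*v/c = 2*4.75e+09*6941.0767/3.0e+08
fd = 219800.7635 Hz

219800.7635 Hz


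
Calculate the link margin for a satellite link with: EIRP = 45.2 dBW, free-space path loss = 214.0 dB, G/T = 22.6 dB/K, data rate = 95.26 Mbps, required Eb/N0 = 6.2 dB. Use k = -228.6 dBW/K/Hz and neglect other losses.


C/N0 = EIRP - FSPL + G/T - k = 45.2 - 214.0 + 22.6 - (-228.6)
C/N0 = 82.4000 dB-Hz
R_b = 95.26 Mbps = 9.526e+07 bps -> 10*log10(R_b) = 79.7891 dB-Hz
Eb/N0 = C/N0 - 10*log10(R_b) = 82.4000 - 79.7891 = 2.6109 dB
Margin = Eb/N0 - Eb/N0_req = 2.6109 - 6.2 = -3.5891 dB (negative margin: link does not close)

-3.5891 dB


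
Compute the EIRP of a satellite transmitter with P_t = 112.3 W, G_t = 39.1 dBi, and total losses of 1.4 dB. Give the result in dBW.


Pt = 112.3 W = 20.5038 dBW
EIRP = Pt_dBW + Gt - losses = 20.5038 + 39.1 - 1.4 = 58.2038 dBW

58.2038 dBW


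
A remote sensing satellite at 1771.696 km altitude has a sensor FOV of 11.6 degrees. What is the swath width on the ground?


FOV = 11.6 deg = 0.2024582 rad
swath = 2 * alt * tan(FOV/2) = 2 * 1771.696 * tan(0.1012291)
swath = 2 * 1771.696 * 0.1015763
swath = 359.9246 km

359.9246 km
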